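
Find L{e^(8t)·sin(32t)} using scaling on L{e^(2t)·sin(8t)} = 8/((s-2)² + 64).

Scaling with a=4: L{e^(8t)·sin(32t)} = (1/4) · 8/((s/4-2)² + 64). Simplifying: 32/((s-8)² + 1024)

Final answer: 32/((s-8)² + 1024)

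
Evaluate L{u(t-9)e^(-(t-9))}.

u(t-a)f(t-a) with f(t)=e^(-t). L{e^(-t)} = 1/(s+1). By time shift: e^(-9s)/(s+1)

Final answer: e^(-9s)/(s+1)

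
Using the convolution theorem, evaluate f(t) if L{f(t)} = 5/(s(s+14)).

5/(s(s+14)) = (5/s)·(1/(s+14)) = L{5}·L{e^(-14t)}. By convolution, f(t) = 5*e^(-14t) = ∫₀ᵗ 5·e^(-14τ) dτ = 5·(1 - e^(-14t))/14

Final answer: 5·(1 - e^(-14t))/14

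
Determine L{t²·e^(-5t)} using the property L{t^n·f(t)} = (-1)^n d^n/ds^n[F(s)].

L{e^(-5t)} = 1/(s+5). d/ds[1/(s+5)] = -1/(s+5)². d²/ds²[1/(s+5)] = 2/(s+5)³. So L{t²·e^(-5t)} = (-1)² · 2/(s+5)³ = 2/(s+5)³

Final answer: 2/(s+5)³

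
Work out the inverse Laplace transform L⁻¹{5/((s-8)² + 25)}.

Using frequency shift, L⁻¹{5/((s-8)² + 25)} = e^(8t)·sin(5t)

Final answer: e^(8t)·sin(5t)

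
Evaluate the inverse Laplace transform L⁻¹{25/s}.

L⁻¹{c/s} = c, so L⁻¹{25/s} = 25

Final answer: 25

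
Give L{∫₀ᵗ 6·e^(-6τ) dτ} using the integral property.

L{∫₀ᵗ f(τ)dτ} = F(s)/s with F(s) = 6/(s+6), so L{∫₀ᵗ 6·e^(-6τ) dτ} = 6/(s(s+6))

Final answer: 6/(s(s+6))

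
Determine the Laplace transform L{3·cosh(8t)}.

L{cosh(ωt)} = s/(s² - ω²), so L{cosh(8t)} = s/(s² - 64). Then L{3·cosh(8t)} = 3·s/(s² - 64) = 3s/(s² - 64)

Final answer: 3s/(s² - 64)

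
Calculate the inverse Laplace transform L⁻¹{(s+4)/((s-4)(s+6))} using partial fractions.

Using partial fractions, f(t) = (8e^(4t) + 2e^(-6t))/10

Final answer: (8e^(4t) + 2e^(-6t))/10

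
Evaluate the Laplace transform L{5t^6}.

L{5t^6} = 5 · L{t^6} = 5 · 720/s^7 = 3600/s^7

Final answer: 3600/s^7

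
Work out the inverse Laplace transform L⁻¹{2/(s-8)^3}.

L⁻¹{n!/(s-a)^(n+1)} = t^n·e^(at), so L⁻¹{2/(s-8)^3} = t^2·e^(8t)

Final answer: t^2·e^(8t)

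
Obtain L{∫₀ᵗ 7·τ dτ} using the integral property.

L{∫₀ᵗ f(τ)dτ} = F(s)/s with f(t) = 7t. F(s) = 7/s^2, so L{∫₀ᵗ 7·τ dτ} = (7/s^2)/s = 7/s^3. (Check: ∫₀ᵗ 7·τ dτ = 7t^2/2.)

Final answer: 7/s^3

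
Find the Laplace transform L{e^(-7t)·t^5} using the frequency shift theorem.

L{e^(at)·t^n} = n!/(s-a)^(n+1), so L{e^(-7t)·t^5} = 120/(s+7)^6

Final answer: 120/(s+7)^6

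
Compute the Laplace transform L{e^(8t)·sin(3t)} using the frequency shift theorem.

Frequency shift: L{e^(at)f(t)} = F(s-a). L{e^(8t)·sin(3t)} = 3/((s-8)² + 9)

Final answer: 3/((s-8)² + 9)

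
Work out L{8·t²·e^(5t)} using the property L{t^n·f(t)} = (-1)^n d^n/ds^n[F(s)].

L{e^(5t)} = 1/(s-5). d/ds[1/(s-5)] = -1/(s-5)². d²/ds²[1/(s-5)] = 2/(s-5)³. So L{t²·e^(5t)} = (-1)² · 2/(s-5)³ = 2/(s-5)³. Then L{8·t²·e^(5t)} = 8·2/(s-5)³ = 16/(s-5)³

Final answer: 16/(s-5)³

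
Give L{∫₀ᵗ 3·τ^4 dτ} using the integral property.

L{∫₀ᵗ f(τ)dτ} = F(s)/s with f(t) = 3t^4. F(s) = 72/s^5, so L{∫₀ᵗ 3·τ^4 dτ} = (72/s^5)/s = 72/s^6. (Check: ∫₀ᵗ 3·τ^4 dτ = 3t^5/5.)

Final answer: 72/s^6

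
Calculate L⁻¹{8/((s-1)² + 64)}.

Form: b/((s-a)² + b²) → e^(at)sin(bt). With a=1, b=8

Final answer: e^t·sin(8t)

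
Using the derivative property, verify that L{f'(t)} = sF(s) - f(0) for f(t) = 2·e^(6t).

f'(t) = 12e^(6t). Direct: L{f'(t)} = 12/(s-6). Property: s·2/(s-6) - 2 = (2s - 2(s-6))/(s-6) = 12/(s-6). ✓

Final answer: 12/(s-6)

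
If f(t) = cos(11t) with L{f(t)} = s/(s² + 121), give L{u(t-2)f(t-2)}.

Time shift theorem: L{u(t-a)f(t-a)} = e^(-as)F(s). Here a=2, F(s) = s/(s² + 121), so L{u(t-2)f(t-2)} = e^(-2s)·s/(s² + 121)

Final answer: e^(-2s)·s/(s² + 121)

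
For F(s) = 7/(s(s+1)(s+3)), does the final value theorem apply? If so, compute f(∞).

Poles of sF(s) = 7/((s+1)(s+3)) are at s = -1 and s = -3, both in the left half-plane. Theorem applies. f(∞) = lim_{s→0} sF(s) = 7/(1·3) = 7/3

Final answer: 7/3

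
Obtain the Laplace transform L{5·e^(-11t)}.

L{e^(at)} = 1/(s-a), so L{e^(-11t)} = 1/(s+11). Then L{5·e^(-11t)} = 5/(s+11)

Final answer: 5/(s+11)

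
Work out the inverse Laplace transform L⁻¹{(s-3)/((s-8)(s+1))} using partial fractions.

Using partial fractions, f(t) = (5e^(8t) + 4e^(-t))/9

Final answer: (5e^(8t) + 4e^(-t))/9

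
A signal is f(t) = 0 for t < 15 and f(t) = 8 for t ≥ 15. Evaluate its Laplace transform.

f(t) = 8·u(t-15). L{u(t-15)} = e^(-15s)/s, so L{f(t)} = 8·e^(-15s)/s

Final answer: 8·e^(-15s)/s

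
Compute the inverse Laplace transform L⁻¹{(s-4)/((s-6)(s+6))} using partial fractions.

Using partial fractions, f(t) = (2e^(6t) + 10e^(-6t))/12

Final answer: (2e^(6t) + 10e^(-6t))/12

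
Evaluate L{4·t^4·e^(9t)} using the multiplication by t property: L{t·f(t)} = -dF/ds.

Using L{t^n·e^(at)} = n!/(s-a)^(n+1), L{t^4·e^(9t)} = 24/(s-9)^5, so L{4·t^4·e^(9t)} = 4·24/(s-9)^5 = 96/(s-9)^5

Final answer: 96/(s-9)^5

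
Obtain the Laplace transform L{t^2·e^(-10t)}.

L{t^n·e^(at)} = n!/(s-a)^(n+1), so L{t^2·e^(-10t)} = 2/(s+10)^3

Final answer: 2/(s+10)^3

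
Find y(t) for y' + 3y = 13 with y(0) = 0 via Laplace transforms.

sY + 3Y = 13/s. Y = 13/(s(s+3)). Partial fractions: Y = 13/3/s - 13/3/(s+3)

Final answer: y(t) = 13/3(1 - e^(-3t))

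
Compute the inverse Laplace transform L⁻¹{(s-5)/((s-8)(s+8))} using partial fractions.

Using partial fractions, f(t) = (3e^(8t) + 13e^(-8t))/16

Final answer: (3e^(8t) + 13e^(-8t))/16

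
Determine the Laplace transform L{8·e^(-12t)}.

L{e^(at)} = 1/(s-a), so L{e^(-12t)} = 1/(s+12). Then L{8·e^(-12t)} = 8/(s+12)

Final answer: 8/(s+12)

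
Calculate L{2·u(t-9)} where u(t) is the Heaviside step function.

L{u(t-a)} = e^(-as)/s. Here a=9, so L{u(t-9)} = e^(-9s)/s, and L{2·u(t-9)} = 2·e^(-9s)/s

Final answer: 2·e^(-9s)/s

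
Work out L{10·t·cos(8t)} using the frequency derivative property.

L{cos(8t)} = s/(s² + 64). Derivative: d/ds[s/(s² + 64)] = [(s² + 64) - s·2s]/(s² + 64)² = (64 - s²)/(s² + 64)². So L{t·cos(8t)} = -F'(s) = (s² - 64)/(s² + 64)². Then L{10·t·cos(8t)} = 10·(s² - 64)/(s² + 64)²

Final answer: 10·(s² - 64)/(s² + 64)²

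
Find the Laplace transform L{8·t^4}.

L{t^n} = n!/s^(n+1), so L{t^4} = 24/s^5. Then L{8·t^4} = 8·24/s^5 = 192/s^5

Final answer: 192/s^5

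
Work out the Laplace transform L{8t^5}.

L{8t^5} = 8 · L{t^5} = 8 · 120/s^6 = 960/s^6

Final answer: 960/s^6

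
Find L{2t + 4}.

L{2t + 4} = 2·L{t} + 4·L{1} = 2/s² + 4/s

Final answer: 2/s² + 4/s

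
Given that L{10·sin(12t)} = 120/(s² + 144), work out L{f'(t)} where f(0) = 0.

L{f'(t)} = s·F(s) - f(0) = s·120/(s² + 144) - 0 = 120s/(s² + 144)

Final answer: 120s/(s² + 144)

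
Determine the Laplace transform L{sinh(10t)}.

L{sinh(ωt)} = ω/(s² - ω²), so L{sinh(10t)} = 10/(s² - 100)

Final answer: 10/(s² - 100)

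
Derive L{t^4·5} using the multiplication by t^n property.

L{5} = 5/s. d^1/ds^1[1/s] = -1/s². d^2/ds^2[1/s] = 2/s^3. d^3/ds^3[1/s] = -6/s^4. d^4/ds^4[1/s] = 24/s^5. So L{t^4} = (-1)^{4}·24/s^5 = 24/s^5. Then L{t^4·5} = 5·24/s^5 = 120/s^5

Final answer: 120/s^5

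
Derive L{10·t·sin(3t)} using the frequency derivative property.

L{sin(3t)} = 3/(s² + 9). By L{t·f(t)} = -F'(s): -d/ds[3/(s² + 9)] = -(3)·(-2s)/(s² + 9)² = 6s/(s² + 9)². Then L{10·t·sin(3t)} = 10·6s/(s² + 9)² = 60s/(s² + 9)²

Final answer: 60s/(s² + 9)²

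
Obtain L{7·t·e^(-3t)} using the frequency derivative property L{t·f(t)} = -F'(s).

L{e^(-3t)} = 1/(s+3). By frequency derivative: L{t·e^(-3t)} = -d/ds[1/(s+3)] = -(-1)/(s+3)² = 1/(s+3)². Then L{7·t·e^(-3t)} = 7·1/(s+3)² = 7/(s+3)²

Final answer: 7/(s+3)²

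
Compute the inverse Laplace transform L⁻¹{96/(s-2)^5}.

L⁻¹{n!/(s-a)^(n+1)} = t^n·e^(at) with n=4, a=2. So L⁻¹{24/(s-2)^5} = t^4·e^(2t), and L⁻¹{96/(s-2)^5} = (96/24)·t^4·e^(2t) = 4·t^4·e^(2t)

Final answer: 4·t^4·e^(2t)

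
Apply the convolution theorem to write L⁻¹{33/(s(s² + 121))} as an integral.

33/(s(s² + 121)) = (1/s)·(33/(s² + 121)) = L{1}·L{3·sin(11t)}. So f(t) = 1*(3·sin(11t)) = ∫₀ᵗ 3·sin(11τ) dτ

Final answer: ∫₀ᵗ 3·sin(11τ) dτ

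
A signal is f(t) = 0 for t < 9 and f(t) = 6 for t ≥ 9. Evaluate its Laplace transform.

f(t) = 6·u(t-9). L{u(t-9)} = e^(-9s)/s, so L{f(t)} = 6·e^(-9s)/s

Final answer: 6·e^(-9s)/s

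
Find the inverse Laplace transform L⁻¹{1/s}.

L⁻¹{c/s} = c, so L⁻¹{1/s} = 1

Final answer: 1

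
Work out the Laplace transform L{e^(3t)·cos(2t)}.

L{e^(at)·cos(ωt)} = (s-a)/((s-a)² + ω²), so L{e^(3t)·cos(2t)} = (s-3)/((s-3)² + 4)

Final answer: (s-3)/((s-3)² + 4)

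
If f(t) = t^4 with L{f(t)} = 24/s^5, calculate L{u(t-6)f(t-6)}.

Time shift theorem: L{u(t-a)f(t-a)} = e^(-as)F(s). Here a=6, F(s) = 24/s^5, so L{u(t-6)f(t-6)} = e^(-6s)·24/s^5

Final answer: e^(-6s)·24/s^5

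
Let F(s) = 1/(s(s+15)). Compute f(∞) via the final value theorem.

f(∞) = lim_{s→0} s·1/(s(s+15)) = lim_{s→0} 1/(s+15) = 1/15 = 1/15

Final answer: 1/15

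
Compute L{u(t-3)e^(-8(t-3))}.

u(t-a)f(t-a) with f(t)=e^(-8t). L{e^(-8t)} = 1/(s+8). By time shift: e^(-3s)/(s+8)

Final answer: e^(-3s)/(s+8)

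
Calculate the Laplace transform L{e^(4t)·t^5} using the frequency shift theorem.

L{e^(at)·t^n} = n!/(s-a)^(n+1), so L{e^(4t)·t^5} = 120/(s-4)^6

Final answer: 120/(s-4)^6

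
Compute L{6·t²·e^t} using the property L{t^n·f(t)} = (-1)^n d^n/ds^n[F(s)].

L{e^t} = 1/(s-1). d/ds[1/(s-1)] = -1/(s-1)². d²/ds²[1/(s-1)] = 2/(s-1)³. So L{t²·e^t} = (-1)² · 2/(s-1)³ = 2/(s-1)³. Then L{6·t²·e^t} = 6·2/(s-1)³ = 12/(s-1)³

Final answer: 12/(s-1)³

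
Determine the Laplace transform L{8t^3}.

L{8t^3} = 8 · L{t^3} = 8 · 6/s^4 = 48/s^4

Final answer: 48/s^4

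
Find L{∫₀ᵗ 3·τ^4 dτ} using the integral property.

L{∫₀ᵗ f(τ)dτ} = F(s)/s with f(t) = 3t^4. F(s) = 72/s^5, so L{∫₀ᵗ 3·τ^4 dτ} = (72/s^5)/s = 72/s^6. (Check: ∫₀ᵗ 3·τ^4 dτ = 3t^5/5.)

Final answer: 72/s^6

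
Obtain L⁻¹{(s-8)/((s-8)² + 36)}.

Using frequency shift: L⁻¹{(s-a)/((s-a)² + b²)} = e^(at)cos(bt). Here a=8, b=6

Final answer: e^(8t)·cos(6t)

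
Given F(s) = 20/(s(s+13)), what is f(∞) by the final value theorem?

f(∞) = lim_{s→0} s·20/(s(s+13)) = lim_{s→0} 20/(s+13) = 20/13 = 20/13

Final answer: 20/13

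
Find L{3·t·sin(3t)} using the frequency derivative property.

L{sin(3t)} = 3/(s² + 9). By L{t·f(t)} = -F'(s): -d/ds[3/(s² + 9)] = -(3)·(-2s)/(s² + 9)² = 6s/(s² + 9)². Then L{3·t·sin(3t)} = 3·6s/(s² + 9)² = 18s/(s² + 9)²

Final answer: 18s/(s² + 9)²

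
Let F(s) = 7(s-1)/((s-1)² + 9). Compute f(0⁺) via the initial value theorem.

f(0⁺) = lim_{s→∞} sF(s) = lim_{s→∞} 7s(s-1)/((s-1)² + 9) = 7

Final answer: 7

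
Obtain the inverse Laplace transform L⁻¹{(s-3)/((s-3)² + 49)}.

Using frequency shift, L⁻¹{(s-3)/((s-3)² + 49)} = e^(3t)·cos(7t)

Final answer: e^(3t)·cos(7t)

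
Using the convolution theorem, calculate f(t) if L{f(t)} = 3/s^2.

3/s^2 = (3/s)·(1/s) = L{3}·L{1}. By convolution, f(t) = 3*1 = ∫₀ᵗ 3·1 dτ = 3·t

Final answer: 3·t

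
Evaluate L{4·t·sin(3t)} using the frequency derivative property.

L{sin(3t)} = 3/(s² + 9). By L{t·f(t)} = -F'(s): -d/ds[3/(s² + 9)] = -(3)·(-2s)/(s² + 9)² = 6s/(s² + 9)². Then L{4·t·sin(3t)} = 4·6s/(s² + 9)² = 24s/(s² + 9)²

Final answer: 24s/(s² + 9)²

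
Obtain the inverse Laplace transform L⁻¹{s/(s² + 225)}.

L⁻¹{s/(s² + 225)} = cos(15t)

Final answer: cos(15t)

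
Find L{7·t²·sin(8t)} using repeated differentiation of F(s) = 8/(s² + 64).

F(s) = 8/(s² + 64). F'(s) = -16s/(s² + 64)². F''(s) = -16(64 - 3s²)/(s² + 64)³ = (48s² - 1024)/(s² + 64)³. So L{t²·sin(8t)} = (-1)² F''(s) = (48s² - 1024)/(s² + 64)³. Then L{7·t²·sin(8t)} = 7·(48s² - 1024)/(s² + 64)³ = (336s² - 7168)/(s² + 64)³

Final answer: (336s² - 7168)/(s² + 64)³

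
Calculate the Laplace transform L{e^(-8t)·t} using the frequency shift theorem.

L{e^(at)·t^n} = n!/(s-a)^(n+1), so L{e^(-8t)·t} = 1/(s+8)^2

Final answer: 1/(s+8)^2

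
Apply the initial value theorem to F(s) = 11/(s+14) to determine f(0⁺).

f(0⁺) = lim_{s→∞} s·11/(s+14) = lim_{s→∞} 11s/(s+14) = 11

Final answer: 11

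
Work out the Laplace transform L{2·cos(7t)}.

L{cos(ωt)} = s/(s² + ω²), so L{cos(7t)} = s/(s² + 49). Then L{2·cos(7t)} = 2·s/(s² + 49) = 2s/(s² + 49)

Final answer: 2s/(s² + 49)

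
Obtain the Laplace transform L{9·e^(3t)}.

L{e^(at)} = 1/(s-a), so L{e^(3t)} = 1/(s-3). Then L{9·e^(3t)} = 9/(s-3)

Final answer: 9/(s-3)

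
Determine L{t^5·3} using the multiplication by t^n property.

L{3} = 3/s. d^1/ds^1[1/s] = -1/s². d^2/ds^2[1/s] = 2/s^3. d^3/ds^3[1/s] = -6/s^4. d^4/ds^4[1/s] = 24/s^5. d^5/ds^5[1/s] = -120/s^6. So L{t^5} = (-1)^{5}·-120/s^6 = 120/s^6. Then L{t^5·3} = 3·120/s^6 = 360/s^6

Final answer: 360/s^6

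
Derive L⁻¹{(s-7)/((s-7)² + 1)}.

Using frequency shift: L⁻¹{(s-a)/((s-a)² + b²)} = e^(at)cos(bt). Here a=7, b=1

Final answer: e^(7t)·cos(t)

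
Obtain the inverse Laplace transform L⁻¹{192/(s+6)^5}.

L⁻¹{n!/(s-a)^(n+1)} = t^n·e^(at) with n=4, a=-6. So L⁻¹{24/(s+6)^5} = t^4·e^(-6t), and L⁻¹{192/(s+6)^5} = (192/24)·t^4·e^(-6t) = 8·t^4·e^(-6t)

Final answer: 8·t^4·e^(-6t)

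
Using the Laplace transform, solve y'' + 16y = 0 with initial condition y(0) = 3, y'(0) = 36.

L{y''} + 16L{y} = 0. s²Y - 3s - 36 + 16Y = 0. Y(s² + 16) = 3s + 36. Y = (3s + 36)/(s² + 16). Inverting: y(t) = 3cos(4t) + 9sin(4t)

Final answer: y(t) = 3cos(4t) + 9sin(4t)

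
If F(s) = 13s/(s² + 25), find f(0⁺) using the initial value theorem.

f(0⁺) = lim_{s→∞} s·13s/(s² + 25) = lim_{s→∞} 13s²/(s² + 25) = 13

Final answer: 13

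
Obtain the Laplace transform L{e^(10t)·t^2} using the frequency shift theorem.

L{e^(at)·t^n} = n!/(s-a)^(n+1), so L{e^(10t)·t^2} = 2/(s-10)^3

Final answer: 2/(s-10)^3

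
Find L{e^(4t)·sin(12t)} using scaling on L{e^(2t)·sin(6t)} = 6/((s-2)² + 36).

Scaling with a=2: L{e^(4t)·sin(12t)} = (1/2) · 6/((s/2-2)² + 36). Simplifying: 12/((s-4)² + 144)

Final answer: 12/((s-4)² + 144)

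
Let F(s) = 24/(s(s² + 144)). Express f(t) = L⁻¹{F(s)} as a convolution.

24/(s(s² + 144)) = (1/s)·(24/(s² + 144)) = L{1}·L{2·sin(12t)}. So f(t) = 1*(2·sin(12t)) = ∫₀ᵗ 2·sin(12τ) dτ

Final answer: ∫₀ᵗ 2·sin(12τ) dτ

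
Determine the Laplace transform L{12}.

L{12} = 12 · L{1} = 12/s

Final answer: 12/s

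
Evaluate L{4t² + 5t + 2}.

L{4t² + 5t + 2} = 4·2/s³ + 5/s² + 2/s = 8/s³ + 5/s² + 2/s

Final answer: 8/s³ + 5/s² + 2/s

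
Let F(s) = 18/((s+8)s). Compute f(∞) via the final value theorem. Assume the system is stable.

f(∞) = lim_{s→0} sF(s) = lim_{s→0} 18/(s+8) = 9/4

Final answer: 9/4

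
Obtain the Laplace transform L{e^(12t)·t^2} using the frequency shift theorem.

L{e^(at)·t^n} = n!/(s-a)^(n+1), so L{e^(12t)·t^2} = 2/(s-12)^3

Final answer: 2/(s-12)^3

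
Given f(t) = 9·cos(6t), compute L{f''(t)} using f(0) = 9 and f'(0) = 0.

F(s) = 9s/(s² + 36). L{f''(t)} = s²F(s) - sf(0) - f'(0) = 9s³/(s² + 36) - 9s = (9s³ - 9s(s² + 36))/(s² + 36) = -324s/(s² + 36)

Final answer: -324s/(s² + 36)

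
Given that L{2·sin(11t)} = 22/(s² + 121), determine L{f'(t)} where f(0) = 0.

L{f'(t)} = s·F(s) - f(0) = s·22/(s² + 121) - 0 = 22s/(s² + 121)

Final answer: 22s/(s² + 121)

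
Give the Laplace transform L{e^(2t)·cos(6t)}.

L{e^(at)·cos(ωt)} = (s-a)/((s-a)² + ω²), so L{e^(2t)·cos(6t)} = (s-2)/((s-2)² + 36)

Final answer: (s-2)/((s-2)² + 36)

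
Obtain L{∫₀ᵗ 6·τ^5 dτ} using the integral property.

L{∫₀ᵗ f(τ)dτ} = F(s)/s with f(t) = 6t^5. F(s) = 720/s^6, so L{∫₀ᵗ 6·τ^5 dτ} = (720/s^6)/s = 720/s^7. (Check: ∫₀ᵗ 6·τ^5 dτ = 6t^6/6.)

Final answer: 720/s^7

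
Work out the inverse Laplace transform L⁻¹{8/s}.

L⁻¹{c/s} = c, so L⁻¹{8/s} = 8

Final answer: 8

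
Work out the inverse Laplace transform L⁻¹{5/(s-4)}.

L⁻¹{1/(s-a)} = e^(at), so L⁻¹{1/(s-4)} = e^(4t), and L⁻¹{5/(s-4)} = 5·e^(4t)

Final answer: 5·e^(4t)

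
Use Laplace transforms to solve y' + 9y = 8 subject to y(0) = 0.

sY + 9Y = 8/s. Y = 8/(s(s+9)). Partial fractions: Y = 8/9/s - 8/9/(s+9)

Final answer: y(t) = 8/9(1 - e^(-9t))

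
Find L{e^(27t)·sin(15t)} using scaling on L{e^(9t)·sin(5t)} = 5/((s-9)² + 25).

Scaling with a=3: L{e^(27t)·sin(15t)} = (1/3) · 5/((s/3-9)² + 25). Simplifying: 15/((s-27)² + 225)

Final answer: 15/((s-27)² + 225)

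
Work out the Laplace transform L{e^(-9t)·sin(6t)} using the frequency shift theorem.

Frequency shift: L{e^(at)f(t)} = F(s-a). L{e^(-9t)·sin(6t)} = 6/((s+9)² + 36)

Final answer: 6/((s+9)² + 36)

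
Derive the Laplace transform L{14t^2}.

L{14t^2} = 14 · L{t^2} = 14 · 2/s^3 = 28/s^3

Final answer: 28/s^3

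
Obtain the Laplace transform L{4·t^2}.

L{t^n} = n!/s^(n+1), so L{t^2} = 2/s^3. Then L{4·t^2} = 4·2/s^3 = 8/s^3

Final answer: 8/s^3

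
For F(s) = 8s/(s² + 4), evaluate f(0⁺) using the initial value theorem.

f(0⁺) = lim_{s→∞} s·8s/(s² + 4) = lim_{s→∞} 8s²/(s² + 4) = 8

Final answer: 8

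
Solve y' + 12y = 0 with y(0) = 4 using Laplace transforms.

L{y'} + 12L{y} = 0. sY - 4 + 12Y = 0. Y(s+12) = 4. Y = 4/(s+12)

Final answer: y(t) = 4e^(-12t)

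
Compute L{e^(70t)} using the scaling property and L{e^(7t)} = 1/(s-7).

Using L{f(at)} = (1/a)F(s/a) with a=10 and f(t) = e^(7t): L{e^(70t)} = (1/10) · 1/((s/10)-7) = (1/10) · 10/(s-70) = 1/(s-70)

Final answer: 1/(s-70)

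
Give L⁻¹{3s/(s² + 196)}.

This is the form c·s/(s² + a²) with a = 14, c = 3. L⁻¹ = 3·cos(14t)

Final answer: 3·cos(14t)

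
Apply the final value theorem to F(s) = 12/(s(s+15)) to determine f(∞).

f(∞) = lim_{s→0} s·12/(s(s+15)) = lim_{s→0} 12/(s+15) = 12/15 = 4/5

Final answer: 4/5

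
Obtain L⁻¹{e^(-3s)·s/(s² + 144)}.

L⁻¹{s/(s² + 144)} = cos(12t). By the time shift theorem, L⁻¹{e^(-as)F(s)} = u(t-a)f(t-a) with a=3, so L⁻¹{e^(-3s)·s/(s² + 144)} = u(t-3)·cos(12(t-3))

Final answer: u(t-3)·cos(12(t-3))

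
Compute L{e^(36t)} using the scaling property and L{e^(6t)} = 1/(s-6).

Using L{f(at)} = (1/a)F(s/a) with a=6 and f(t) = e^(6t): L{e^(36t)} = (1/6) · 1/((s/6)-6) = (1/6) · 6/(s-36) = 1/(s-36)

Final answer: 1/(s-36)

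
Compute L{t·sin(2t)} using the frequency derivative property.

L{sin(2t)} = 2/(s² + 4). By L{t·f(t)} = -F'(s): -d/ds[2/(s² + 4)] = -(2)·(-2s)/(s² + 4)² = 4s/(s² + 4)²

Final answer: 4s/(s² + 4)²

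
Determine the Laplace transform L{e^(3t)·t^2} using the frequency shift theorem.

L{e^(at)·t^n} = n!/(s-a)^(n+1), so L{e^(3t)·t^2} = 2/(s-3)^3

Final answer: 2/(s-3)^3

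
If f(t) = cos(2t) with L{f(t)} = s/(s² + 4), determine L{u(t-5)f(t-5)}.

Time shift theorem: L{u(t-a)f(t-a)} = e^(-as)F(s). Here a=5, F(s) = s/(s² + 4), so L{u(t-5)f(t-5)} = e^(-5s)·s/(s² + 4)

Final answer: e^(-5s)·s/(s² + 4)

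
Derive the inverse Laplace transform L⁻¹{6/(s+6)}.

L⁻¹{1/(s-a)} = e^(at), so L⁻¹{1/(s+6)} = e^(-6t), and L⁻¹{6/(s+6)} = 6·e^(-6t)

Final answer: 6·e^(-6t)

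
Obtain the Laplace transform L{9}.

L{9} = 9 · L{1} = 9/s

Final answer: 9/s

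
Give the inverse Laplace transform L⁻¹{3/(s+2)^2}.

L⁻¹{n!/(s-a)^(n+1)} = t^n·e^(at) with n=1, a=-2. So L⁻¹{1/(s+2)^2} = t·e^(-2t), and L⁻¹{3/(s+2)^2} = (3/1)·t·e^(-2t) = 3·t·e^(-2t)

Final answer: 3·t·e^(-2t)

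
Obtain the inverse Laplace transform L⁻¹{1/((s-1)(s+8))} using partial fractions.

Decompose: A/(s-1) + B/(s+8). A = 1/9, B = -1/9. f(t) = (e^t - e^(-8t))/9

Final answer: (e^t - e^(-8t))/9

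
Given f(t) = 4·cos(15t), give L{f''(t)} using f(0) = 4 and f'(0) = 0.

F(s) = 4s/(s² + 225). L{f''(t)} = s²F(s) - sf(0) - f'(0) = 4s³/(s² + 225) - 4s = (4s³ - 4s(s² + 225))/(s² + 225) = -900s/(s² + 225)

Final answer: -900s/(s² + 225)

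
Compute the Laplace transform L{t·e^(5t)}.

L{t^n·e^(at)} = n!/(s-a)^(n+1), so L{t·e^(5t)} = 1/(s-5)^2

Final answer: 1/(s-5)^2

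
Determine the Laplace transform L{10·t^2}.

L{t^n} = n!/s^(n+1), so L{t^2} = 2/s^3. Then L{10·t^2} = 10·2/s^3 = 20/s^3

Final answer: 20/s^3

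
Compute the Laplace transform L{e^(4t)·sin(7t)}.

L{e^(at)·sin(ωt)} = ω/((s-a)² + ω²), so L{e^(4t)·sin(7t)} = 7/((s-4)² + 49)

Final answer: 7/((s-4)² + 49)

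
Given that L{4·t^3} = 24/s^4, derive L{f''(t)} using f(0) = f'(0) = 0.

L{f''(t)} = s²F(s) - sf(0) - f'(0) = s²·24/s^4 - 0 - 0 = 24/s^2

Final answer: 24/s^2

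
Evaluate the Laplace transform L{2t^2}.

L{2t^2} = 2 · L{t^2} = 2 · 2/s^3 = 4/s^3

Final answer: 4/s^3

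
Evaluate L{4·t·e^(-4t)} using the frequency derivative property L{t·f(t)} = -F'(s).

L{e^(-4t)} = 1/(s+4). By frequency derivative: L{t·e^(-4t)} = -d/ds[1/(s+4)] = -(-1)/(s+4)² = 1/(s+4)². Then L{4·t·e^(-4t)} = 4·1/(s+4)² = 4/(s+4)²

Final answer: 4/(s+4)²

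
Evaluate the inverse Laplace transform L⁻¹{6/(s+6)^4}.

L⁻¹{n!/(s-a)^(n+1)} = t^n·e^(at) with n=3, a=-6. So L⁻¹{6/(s+6)^4} = t^3·e^(-6t)

Final answer: t^3·e^(-6t)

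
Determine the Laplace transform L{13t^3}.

L{13t^3} = 13 · L{t^3} = 13 · 6/s^4 = 78/s^4

Final answer: 78/s^4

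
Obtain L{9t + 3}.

L{9t + 3} = 9·L{t} + 3·L{1} = 9/s² + 3/s

Final answer: 9/s² + 3/s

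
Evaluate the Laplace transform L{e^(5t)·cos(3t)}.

L{e^(at)·cos(ωt)} = (s-a)/((s-a)² + ω²), so L{e^(5t)·cos(3t)} = (s-5)/((s-5)² + 9)

Final answer: (s-5)/((s-5)² + 9)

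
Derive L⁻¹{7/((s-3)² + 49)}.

Form: b/((s-a)² + b²) → e^(at)sin(bt). With a=3, b=7

Final answer: e^(3t)·sin(7t)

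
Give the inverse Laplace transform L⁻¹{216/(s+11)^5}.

L⁻¹{n!/(s-a)^(n+1)} = t^n·e^(at) with n=4, a=-11. So L⁻¹{24/(s+11)^5} = t^4·e^(-11t), and L⁻¹{216/(s+11)^5} = (216/24)·t^4·e^(-11t) = 9·t^4·e^(-11t)

Final answer: 9·t^4·e^(-11t)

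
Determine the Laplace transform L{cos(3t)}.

L{cos(ωt)} = s/(s² + ω²), so L{cos(3t)} = s/(s² + 9)

Final answer: s/(s² + 9)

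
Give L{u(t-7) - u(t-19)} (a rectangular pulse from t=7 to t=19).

L{u(t-a)} = e^(-as)/s. L{u(t-7) - u(t-19)} = (e^(-7s) - e^(-19s))/s

Final answer: (e^(-7s) - e^(-19s))/s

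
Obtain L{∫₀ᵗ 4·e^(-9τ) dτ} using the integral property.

L{∫₀ᵗ f(τ)dτ} = F(s)/s with F(s) = 4/(s+9), so L{∫₀ᵗ 4·e^(-9τ) dτ} = 4/(s(s+9))

Final answer: 4/(s(s+9))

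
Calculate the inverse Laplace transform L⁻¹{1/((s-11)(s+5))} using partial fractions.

Decompose: A/(s-11) + B/(s+5). A = 1/16, B = -1/16. f(t) = (e^(11t) - e^(-5t))/16

Final answer: (e^(11t) - e^(-5t))/16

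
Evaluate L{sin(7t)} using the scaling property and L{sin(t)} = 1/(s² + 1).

Using L{f(at)} = (1/a)F(s/a) with a=7: L{sin(7t)} = (1/7) · 1/((s/7)² + 1) = (1/7) · 1·49/(s² + 49) = 7/(s² + 49)

Final answer: 7/(s² + 49)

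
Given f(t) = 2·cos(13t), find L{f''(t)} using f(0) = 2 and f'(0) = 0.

F(s) = 2s/(s² + 169). L{f''(t)} = s²F(s) - sf(0) - f'(0) = 2s³/(s² + 169) - 2s = (2s³ - 2s(s² + 169))/(s² + 169) = -338s/(s² + 169)

Final answer: -338s/(s² + 169)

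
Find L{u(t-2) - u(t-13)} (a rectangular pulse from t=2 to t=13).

L{u(t-a)} = e^(-as)/s. L{u(t-2) - u(t-13)} = (e^(-2s) - e^(-13s))/s

Final answer: (e^(-2s) - e^(-13s))/s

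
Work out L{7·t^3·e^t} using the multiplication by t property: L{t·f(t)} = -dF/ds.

Using L{t^n·e^(at)} = n!/(s-a)^(n+1), L{t^3·e^t} = 6/(s-1)^4, so L{7·t^3·e^t} = 7·6/(s-1)^4 = 42/(s-1)^4

Final answer: 42/(s-1)^4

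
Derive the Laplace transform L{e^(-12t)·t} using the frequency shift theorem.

L{e^(at)·t^n} = n!/(s-a)^(n+1), so L{e^(-12t)·t} = 1/(s+12)^2

Final answer: 1/(s+12)^2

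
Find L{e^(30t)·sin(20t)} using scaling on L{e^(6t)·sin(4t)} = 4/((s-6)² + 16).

Scaling with a=5: L{e^(30t)·sin(20t)} = (1/5) · 4/((s/5-6)² + 16). Simplifying: 20/((s-30)² + 400)

Final answer: 20/((s-30)² + 400)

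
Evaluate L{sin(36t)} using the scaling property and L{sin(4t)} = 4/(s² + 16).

Using L{f(at)} = (1/a)F(s/a) with a=9: L{sin(36t)} = (1/9) · 4/((s/9)² + 16) = (1/9) · 4·81/(s² + 1296) = 36/(s² + 1296)

Final answer: 36/(s² + 1296)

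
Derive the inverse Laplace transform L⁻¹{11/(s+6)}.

L⁻¹{1/(s-a)} = e^(at), so L⁻¹{1/(s+6)} = e^(-6t), and L⁻¹{11/(s+6)} = 11·e^(-6t)

Final answer: 11·e^(-6t)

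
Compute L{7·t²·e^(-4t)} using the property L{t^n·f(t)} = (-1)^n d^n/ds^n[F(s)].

L{e^(-4t)} = 1/(s+4). d/ds[1/(s+4)] = -1/(s+4)². d²/ds²[1/(s+4)] = 2/(s+4)³. So L{t²·e^(-4t)} = (-1)² · 2/(s+4)³ = 2/(s+4)³. Then L{7·t²·e^(-4t)} = 7·2/(s+4)³ = 14/(s+4)³

Final answer: 14/(s+4)³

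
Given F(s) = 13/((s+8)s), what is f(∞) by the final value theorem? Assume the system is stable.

f(∞) = lim_{s→0} sF(s) = lim_{s→0} 13/(s+8) = 13/8

Final answer: 13/8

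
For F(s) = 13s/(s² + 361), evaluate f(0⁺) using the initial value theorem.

f(0⁺) = lim_{s→∞} s·13s/(s² + 361) = lim_{s→∞} 13s²/(s² + 361) = 13

Final answer: 13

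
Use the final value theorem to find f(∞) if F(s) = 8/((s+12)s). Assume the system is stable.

f(∞) = lim_{s→0} sF(s) = lim_{s→0} 8/(s+12) = 2/3

Final answer: 2/3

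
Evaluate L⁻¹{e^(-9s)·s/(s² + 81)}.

L⁻¹{s/(s² + 81)} = cos(9t). By the time shift theorem, L⁻¹{e^(-as)F(s)} = u(t-a)f(t-a) with a=9, so L⁻¹{e^(-9s)·s/(s² + 81)} = u(t-9)·cos(9(t-9))

Final answer: u(t-9)·cos(9(t-9))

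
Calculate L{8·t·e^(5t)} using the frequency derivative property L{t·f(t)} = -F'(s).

L{e^(5t)} = 1/(s-5). By frequency derivative: L{t·e^(5t)} = -d/ds[1/(s-5)] = -(-1)/(s-5)² = 1/(s-5)². Then L{8·t·e^(5t)} = 8·1/(s-5)² = 8/(s-5)²

Final answer: 8/(s-5)²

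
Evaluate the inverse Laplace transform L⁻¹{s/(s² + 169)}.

L⁻¹{s/(s² + 169)} = cos(13t)

Final answer: cos(13t)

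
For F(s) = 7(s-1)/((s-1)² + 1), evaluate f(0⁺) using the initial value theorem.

f(0⁺) = lim_{s→∞} sF(s) = lim_{s→∞} 7s(s-1)/((s-1)² + 1) = 7

Final answer: 7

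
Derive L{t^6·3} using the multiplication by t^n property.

L{3} = 3/s. d^1/ds^1[1/s] = -1/s². d^2/ds^2[1/s] = 2/s^3. d^3/ds^3[1/s] = -6/s^4. d^4/ds^4[1/s] = 24/s^5. d^5/ds^5[1/s] = -120/s^6. d^6/ds^6[1/s] = 720/s^7. So L{t^6} = (-1)^{6}·720/s^7 = 720/s^7. Then L{t^6·3} = 3·720/s^7 = 2160/s^7

Final answer: 2160/s^7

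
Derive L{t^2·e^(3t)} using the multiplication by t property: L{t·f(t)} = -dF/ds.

Using L{t^n·e^(at)} = n!/(s-a)^(n+1), L{t^2·e^(3t)} = 2/(s-3)^3

Final answer: 2/(s-3)^3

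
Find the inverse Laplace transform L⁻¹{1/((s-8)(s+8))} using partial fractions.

Decompose: A/(s-8) + B/(s+8). A = 1/16, B = -1/16. f(t) = (e^(8t) - e^(-8t))/16

Final answer: (e^(8t) - e^(-8t))/16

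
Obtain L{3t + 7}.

L{3t + 7} = 3·L{t} + 7·L{1} = 3/s² + 7/s

Final answer: 3/s² + 7/s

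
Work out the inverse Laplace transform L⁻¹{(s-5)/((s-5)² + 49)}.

Using frequency shift, L⁻¹{(s-5)/((s-5)² + 49)} = e^(5t)·cos(7t)

Final answer: e^(5t)·cos(7t)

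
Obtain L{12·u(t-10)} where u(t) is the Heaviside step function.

L{u(t-a)} = e^(-as)/s. Here a=10, so L{u(t-10)} = e^(-10s)/s, and L{12·u(t-10)} = 12·e^(-10s)/s

Final answer: 12·e^(-10s)/s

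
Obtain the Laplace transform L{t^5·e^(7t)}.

L{t^n·e^(at)} = n!/(s-a)^(n+1), so L{t^5·e^(7t)} = 120/(s-7)^6

Final answer: 120/(s-7)^6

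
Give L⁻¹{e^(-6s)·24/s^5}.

L⁻¹{24/s^5} = t^4. By the time shift theorem, L⁻¹{e^(-as)F(s)} = u(t-a)f(t-a) with a=6, so L⁻¹{e^(-6s)·24/s^5} = u(t-6)·(t-6)^4

Final answer: u(t-6)·(t-6)^4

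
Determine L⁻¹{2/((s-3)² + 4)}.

Form: b/((s-a)² + b²) → e^(at)sin(bt). With a=3, b=2

Final answer: e^(3t)·sin(2t)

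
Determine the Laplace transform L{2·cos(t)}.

L{cos(ωt)} = s/(s² + ω²), so L{cos(t)} = s/(s² + 1). Then L{2·cos(t)} = 2·s/(s² + 1) = 2s/(s² + 1)

Final answer: 2s/(s² + 1)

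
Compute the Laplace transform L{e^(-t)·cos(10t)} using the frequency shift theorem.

Frequency shift: L{e^(at)f(t)} = F(s-a). L{e^(-t)·cos(10t)} = (s+1)/((s+1)² + 100)

Final answer: (s+1)/((s+1)² + 100)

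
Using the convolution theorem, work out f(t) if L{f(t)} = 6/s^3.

6/s^3 = (6/s)·(1/s^2) = L{6}·L{t}. By convolution, f(t) = 6*t = ∫₀ᵗ 6·τ dτ = 6·t²/2

Final answer: 6·t²/2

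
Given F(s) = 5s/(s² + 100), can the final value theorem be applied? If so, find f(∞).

The final value theorem requires all poles of sF(s) in the left half-plane. sF(s) = 5s²/(s² + 100) has poles at s = ±10i (imaginary axis). Theorem does NOT apply (oscillatory system).

Final answer: Not applicable (oscillatory)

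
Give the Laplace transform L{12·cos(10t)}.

L{cos(ωt)} = s/(s² + ω²), so L{cos(10t)} = s/(s² + 100). Then L{12·cos(10t)} = 12·s/(s² + 100) = 12s/(s² + 100)

Final answer: 12s/(s² + 100)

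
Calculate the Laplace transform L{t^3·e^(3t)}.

L{t^n·e^(at)} = n!/(s-a)^(n+1), so L{t^3·e^(3t)} = 6/(s-3)^4

Final answer: 6/(s-3)^4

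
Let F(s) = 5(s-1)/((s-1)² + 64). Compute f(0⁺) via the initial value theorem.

f(0⁺) = lim_{s→∞} sF(s) = lim_{s→∞} 5s(s-1)/((s-1)² + 64) = 5

Final answer: 5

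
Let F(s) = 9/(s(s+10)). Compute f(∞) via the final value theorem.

f(∞) = lim_{s→0} s·9/(s(s+10)) = lim_{s→0} 9/(s+10) = 9/10 = 9/10

Final answer: 9/10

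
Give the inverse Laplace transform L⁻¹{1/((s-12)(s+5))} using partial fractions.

Decompose: A/(s-12) + B/(s+5). A = 1/17, B = -1/17. f(t) = (e^(12t) - e^(-5t))/17

Final answer: (e^(12t) - e^(-5t))/17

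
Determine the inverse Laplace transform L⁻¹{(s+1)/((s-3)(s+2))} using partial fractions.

Using partial fractions, f(t) = (4e^(3t) + e^(-2t))/5

Final answer: (4e^(3t) + e^(-2t))/5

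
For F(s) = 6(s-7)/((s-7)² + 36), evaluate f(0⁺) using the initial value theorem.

f(0⁺) = lim_{s→∞} sF(s) = lim_{s→∞} 6s(s-7)/((s-7)² + 36) = 6

Final answer: 6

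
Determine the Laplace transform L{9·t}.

L{t^n} = n!/s^(n+1), so L{t} = 1/s^2. Then L{9·t} = 9·1/s^2 = 9/s^2

Final answer: 9/s^2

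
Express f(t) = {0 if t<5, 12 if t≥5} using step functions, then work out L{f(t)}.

f(t) = 12·u(t-5). L{u(t-5)} = e^(-5s)/s, so L{f(t)} = 12·e^(-5s)/s

Final answer: 12·e^(-5s)/s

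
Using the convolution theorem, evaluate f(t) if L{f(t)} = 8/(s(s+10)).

8/(s(s+10)) = (8/s)·(1/(s+10)) = L{8}·L{e^(-10t)}. By convolution, f(t) = 8*e^(-10t) = ∫₀ᵗ 8·e^(-10τ) dτ = 8·(1 - e^(-10t))/10

Final answer: 8·(1 - e^(-10t))/10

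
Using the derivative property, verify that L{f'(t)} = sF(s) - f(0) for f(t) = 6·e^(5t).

f'(t) = 30e^(5t). Direct: L{f'(t)} = 30/(s-5). Property: s·6/(s-5) - 6 = (6s - 6(s-5))/(s-5) = 30/(s-5). ✓

Final answer: 30/(s-5)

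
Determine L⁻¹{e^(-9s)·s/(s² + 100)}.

L⁻¹{s/(s² + 100)} = cos(10t). By the time shift theorem, L⁻¹{e^(-as)F(s)} = u(t-a)f(t-a) with a=9, so L⁻¹{e^(-9s)·s/(s² + 100)} = u(t-9)·cos(10(t-9))

Final answer: u(t-9)·cos(10(t-9))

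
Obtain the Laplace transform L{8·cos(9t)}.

L{cos(ωt)} = s/(s² + ω²), so L{cos(9t)} = s/(s² + 81). Then L{8·cos(9t)} = 8·s/(s² + 81) = 8s/(s² + 81)

Final answer: 8s/(s² + 81)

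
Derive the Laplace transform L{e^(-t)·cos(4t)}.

L{e^(at)·cos(ωt)} = (s-a)/((s-a)² + ω²), so L{e^(-t)·cos(4t)} = (s+1)/((s+1)² + 16)

Final answer: (s+1)/((s+1)² + 16)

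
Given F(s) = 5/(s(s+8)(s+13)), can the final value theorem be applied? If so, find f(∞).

Poles of sF(s) = 5/((s+8)(s+13)) are at s = -8 and s = -13, both in the left half-plane. Theorem applies. f(∞) = lim_{s→0} sF(s) = 5/(8·13) = 5/104

Final answer: 5/104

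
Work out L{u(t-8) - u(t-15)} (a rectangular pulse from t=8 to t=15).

L{u(t-a)} = e^(-as)/s. L{u(t-8) - u(t-15)} = (e^(-8s) - e^(-15s))/s

Final answer: (e^(-8s) - e^(-15s))/s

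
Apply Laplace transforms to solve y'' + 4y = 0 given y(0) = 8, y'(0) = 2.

L{y''} + 4L{y} = 0. s²Y - 8s - 2 + 4Y = 0. Y(s² + 4) = 8s + 2. Y = (8s + 2)/(s² + 4). Inverting: y(t) = 8cos(2t) + sin(2t)

Final answer: y(t) = 8cos(2t) + sin(2t)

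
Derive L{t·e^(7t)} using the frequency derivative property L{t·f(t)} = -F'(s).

L{e^(7t)} = 1/(s-7). By frequency derivative: L{t·e^(7t)} = -d/ds[1/(s-7)] = -(-1)/(s-7)² = 1/(s-7)²

Final answer: 1/(s-7)²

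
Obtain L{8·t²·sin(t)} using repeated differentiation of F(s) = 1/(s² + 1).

F(s) = 1/(s² + 1). F'(s) = -2s/(s² + 1)². F''(s) = -2(1 - 3s²)/(s² + 1)³ = (6s² - 2)/(s² + 1)³. So L{t²·sin(t)} = (-1)² F''(s) = (6s² - 2)/(s² + 1)³. Then L{8·t²·sin(t)} = 8·(6s² - 2)/(s² + 1)³ = (48s² - 16)/(s² + 1)³

Final answer: (48s² - 16)/(s² + 1)³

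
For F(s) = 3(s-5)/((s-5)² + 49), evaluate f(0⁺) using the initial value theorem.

f(0⁺) = lim_{s→∞} sF(s) = lim_{s→∞} 3s(s-5)/((s-5)² + 49) = 3

Final answer: 3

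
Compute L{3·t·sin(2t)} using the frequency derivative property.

L{sin(2t)} = 2/(s² + 4). By L{t·f(t)} = -F'(s): -d/ds[2/(s² + 4)] = -(2)·(-2s)/(s² + 4)² = 4s/(s² + 4)². Then L{3·t·sin(2t)} = 3·4s/(s² + 4)² = 12s/(s² + 4)²

Final answer: 12s/(s² + 4)²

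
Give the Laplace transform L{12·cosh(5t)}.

L{cosh(ωt)} = s/(s² - ω²), so L{cosh(5t)} = s/(s² - 25). Then L{12·cosh(5t)} = 12·s/(s² - 25) = 12s/(s² - 25)

Final answer: 12s/(s² - 25)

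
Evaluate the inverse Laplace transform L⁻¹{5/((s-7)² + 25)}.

Using frequency shift, L⁻¹{5/((s-7)² + 25)} = e^(7t)·sin(5t)

Final answer: e^(7t)·sin(5t)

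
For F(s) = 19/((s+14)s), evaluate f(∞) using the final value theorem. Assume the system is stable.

f(∞) = lim_{s→0} sF(s) = lim_{s→0} 19/(s+14) = 19/14

Final answer: 19/14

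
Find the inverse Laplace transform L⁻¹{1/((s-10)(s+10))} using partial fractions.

Decompose: A/(s-10) + B/(s+10). A = 1/20, B = -1/20. f(t) = (e^(10t) - e^(-10t))/20

Final answer: (e^(10t) - e^(-10t))/20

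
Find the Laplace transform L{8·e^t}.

L{e^(at)} = 1/(s-a), so L{e^t} = 1/(s-1). Then L{8·e^t} = 8/(s-1)

Final answer: 8/(s-1)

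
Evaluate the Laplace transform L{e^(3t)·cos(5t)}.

L{e^(at)·cos(ωt)} = (s-a)/((s-a)² + ω²), so L{e^(3t)·cos(5t)} = (s-3)/((s-3)² + 25)

Final answer: (s-3)/((s-3)² + 25)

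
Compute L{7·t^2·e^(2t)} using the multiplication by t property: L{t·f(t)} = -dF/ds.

Using L{t^n·e^(at)} = n!/(s-a)^(n+1), L{t^2·e^(2t)} = 2/(s-2)^3, so L{7·t^2·e^(2t)} = 7·2/(s-2)^3 = 14/(s-2)^3

Final answer: 14/(s-2)^3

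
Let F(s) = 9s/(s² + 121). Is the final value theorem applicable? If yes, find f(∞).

The final value theorem requires all poles of sF(s) in the left half-plane. sF(s) = 9s²/(s² + 121) has poles at s = ±11i (imaginary axis). Theorem does NOT apply (oscillatory system).

Final answer: Not applicable (oscillatory)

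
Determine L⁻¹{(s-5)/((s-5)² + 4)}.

Using frequency shift: L⁻¹{(s-a)/((s-a)² + b²)} = e^(at)cos(bt). Here a=5, b=2

Final answer: e^(5t)·cos(2t)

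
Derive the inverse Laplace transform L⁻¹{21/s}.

L⁻¹{c/s} = c, so L⁻¹{21/s} = 21

Final answer: 21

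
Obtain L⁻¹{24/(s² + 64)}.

This is the form c·a/(s² + a²) with a = 8, c = 3. L⁻¹ = 3·sin(8t)

Final answer: 3·sin(8t)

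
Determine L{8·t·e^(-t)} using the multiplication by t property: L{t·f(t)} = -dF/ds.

Using L{t^n·e^(at)} = n!/(s-a)^(n+1), L{t·e^(-t)} = 1/(s+1)^2, so L{8·t·e^(-t)} = 8·1/(s+1)^2 = 8/(s+1)^2

Final answer: 8/(s+1)^2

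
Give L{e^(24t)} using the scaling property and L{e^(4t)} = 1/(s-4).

Using L{f(at)} = (1/a)F(s/a) with a=6 and f(t) = e^(4t): L{e^(24t)} = (1/6) · 1/((s/6)-4) = (1/6) · 6/(s-24) = 1/(s-24)

Final answer: 1/(s-24)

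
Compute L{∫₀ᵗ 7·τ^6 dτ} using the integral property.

L{∫₀ᵗ f(τ)dτ} = F(s)/s with f(t) = 7t^6. F(s) = 5040/s^7, so L{∫₀ᵗ 7·τ^6 dτ} = (5040/s^7)/s = 5040/s^8. (Check: ∫₀ᵗ 7·τ^6 dτ = 7t^7/7.)

Final answer: 5040/s^8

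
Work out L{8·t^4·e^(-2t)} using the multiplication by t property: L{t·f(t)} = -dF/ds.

Using L{t^n·e^(at)} = n!/(s-a)^(n+1), L{t^4·e^(-2t)} = 24/(s+2)^5, so L{8·t^4·e^(-2t)} = 8·24/(s+2)^5 = 192/(s+2)^5

Final answer: 192/(s+2)^5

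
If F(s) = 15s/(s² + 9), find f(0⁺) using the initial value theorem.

f(0⁺) = lim_{s→∞} s·15s/(s² + 9) = lim_{s→∞} 15s²/(s² + 9) = 15

Final answer: 15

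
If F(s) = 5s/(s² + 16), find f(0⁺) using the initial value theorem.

f(0⁺) = lim_{s→∞} s·5s/(s² + 16) = lim_{s→∞} 5s²/(s² + 16) = 5

Final answer: 5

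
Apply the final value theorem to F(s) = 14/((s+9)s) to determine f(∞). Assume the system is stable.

f(∞) = lim_{s→0} sF(s) = lim_{s→0} 14/(s+9) = 14/9

Final answer: 14/9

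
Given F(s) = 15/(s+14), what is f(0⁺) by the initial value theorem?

f(0⁺) = lim_{s→∞} s·15/(s+14) = lim_{s→∞} 15s/(s+14) = 15

Final answer: 15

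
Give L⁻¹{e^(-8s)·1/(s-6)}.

L⁻¹{1/(s-6)} = e^(6t). By the time shift theorem, L⁻¹{e^(-as)F(s)} = u(t-a)f(t-a) with a=8, so L⁻¹{e^(-8s)·1/(s-6)} = u(t-8)·e^(6(t-8))

Final answer: u(t-8)·e^(6(t-8))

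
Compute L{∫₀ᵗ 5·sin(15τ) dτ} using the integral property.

L{∫₀ᵗ f(τ)dτ} = F(s)/s with F(s) = 75/(s² + 225), so the result is (75/(s² + 225))/s = 75/(s(s² + 225))

Final answer: 75/(s(s² + 225))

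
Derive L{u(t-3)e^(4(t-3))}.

u(t-a)f(t-a) with f(t)=e^(4t). L{e^(4t)} = 1/(s-4). By time shift: e^(-3s)/(s-4)

Final answer: e^(-3s)/(s-4)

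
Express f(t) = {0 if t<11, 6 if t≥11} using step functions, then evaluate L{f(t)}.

f(t) = 6·u(t-11). L{u(t-11)} = e^(-11s)/s, so L{f(t)} = 6·e^(-11s)/s

Final answer: 6·e^(-11s)/s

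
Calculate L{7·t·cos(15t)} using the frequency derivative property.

L{cos(15t)} = s/(s² + 225). Derivative: d/ds[s/(s² + 225)] = [(s² + 225) - s·2s]/(s² + 225)² = (225 - s²)/(s² + 225)². So L{t·cos(15t)} = -F'(s) = (s² - 225)/(s² + 225)². Then L{7·t·cos(15t)} = 7·(s² - 225)/(s² + 225)²

Final answer: 7·(s² - 225)/(s² + 225)²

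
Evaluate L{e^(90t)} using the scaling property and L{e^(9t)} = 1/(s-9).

Using L{f(at)} = (1/a)F(s/a) with a=10 and f(t) = e^(9t): L{e^(90t)} = (1/10) · 1/((s/10)-9) = (1/10) · 10/(s-90) = 1/(s-90)

Final answer: 1/(s-90)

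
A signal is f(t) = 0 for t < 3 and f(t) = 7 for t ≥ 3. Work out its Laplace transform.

f(t) = 7·u(t-3). L{u(t-3)} = e^(-3s)/s, so L{f(t)} = 7·e^(-3s)/s

Final answer: 7·e^(-3s)/s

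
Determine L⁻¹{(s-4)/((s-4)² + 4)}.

Using frequency shift: L⁻¹{(s-a)/((s-a)² + b²)} = e^(at)cos(bt). Here a=4, b=2

Final answer: e^(4t)·cos(2t)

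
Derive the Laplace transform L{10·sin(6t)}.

L{sin(ωt)} = ω/(s² + ω²), so L{sin(6t)} = 6/(s² + 36). Then L{10·sin(6t)} = 10·6/(s² + 36) = 60/(s² + 36)

Final answer: 60/(s² + 36)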